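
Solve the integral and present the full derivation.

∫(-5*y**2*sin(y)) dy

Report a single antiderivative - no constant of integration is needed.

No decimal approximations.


Step 1. Integrate ∫(-5*y**2*sin(y)) dy by parts with u = y**2, dv = (-5*sin(y)) dy, so v = 5*cos(y): now 5*y**2*cos(y) + ∫(-10*y*cos(y)) dy.
Step 2. Integrate ∫(-10*y*cos(y)) dy by parts with u = y, dv = (-10*cos(y)) dy, so v = -10*sin(y): now 5*y**2*cos(y) - 10*y*sin(y) + ∫(10*sin(y)) dy.
Step 3. Evaluate the standard form: now 5*y**2*cos(y) - 10*y*sin(y) - 10*cos(y).
Answer: 5*y**2*cos(y) - 10*y*sin(y) - 10*cos(y).


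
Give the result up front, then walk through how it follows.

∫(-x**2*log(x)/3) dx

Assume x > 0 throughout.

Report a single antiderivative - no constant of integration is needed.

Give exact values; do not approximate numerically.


The answer is -x**3*log(x)/9 + x**3/27.
Step 1. Integrate ∫(-x**2*log(x)/3) dx by parts with u = log(x), dv = (-x**2/3) dx, so v = -x**3/9 [assuming x > 0]: now -x**3*log(x)/9 + ∫(x**2/9) dx.
Step 2. Evaluate the standard form: now -x**3*log(x)/9 + x**3/27.
Answer: -x**3*log(x)/9 + x**3/27.


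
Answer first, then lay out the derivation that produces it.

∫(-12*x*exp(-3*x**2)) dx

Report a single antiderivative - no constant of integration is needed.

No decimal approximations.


The answer is 2*exp(-3*x**2).
Step 1. Substitute u = x**2, turning ∫(-12*x*exp(-3*x**2)) dx into ∫(-6*exp(-3*u)) du: now ∫(-6*exp(-3*u)) du.
Step 2. Evaluate the standard form: now 2*exp(-3*u).
Step 3. Substitute back u = x**2: now 2*exp(-3*x**2).
Answer: 2*exp(-3*x**2).


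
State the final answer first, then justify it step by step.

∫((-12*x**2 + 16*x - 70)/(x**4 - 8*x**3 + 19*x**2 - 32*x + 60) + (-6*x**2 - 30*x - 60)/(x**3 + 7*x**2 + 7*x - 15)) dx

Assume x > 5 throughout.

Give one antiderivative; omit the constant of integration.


The answer is -5*log(x - 5) + 5*log(x - 3) - 4*log(x - 1) + 3*log(x + 3) - 5*log(x + 5) - atan(x/2).
Step 1. Rewrite: now ∫((-12*x**2 + 16*x - 70)/(x**4 - 8*x**3 + 19*x**2 - 32*x + 60)) dx + ∫((-6*x**2 - 30*x - 60)/(x**3 + 7*x**2 + 7*x - 15)) dx.
Step 2. Decompose ∫((-6*x**2 - 30*x - 60)/(x**3 + 7*x**2 + 7*x - 15)) dx by partial fractions, (-6*x**2 - 30*x - 60)/(x**3 + 7*x**2 + 7*x - 15) = -5/(x + 5) + 3/(x + 3) - 4/(x - 1): now ∫((-12*x**2 + 16*x - 70)/(x**4 - 8*x**3 + 19*x**2 - 32*x + 60)) dx + ∫(-4/(x - 1)) dx + ∫(3/(x + 3)) dx + ∫(-5/(x + 5)) dx.
Step 3. Evaluate the standard form [assuming x > 1]: now -4*log(x - 1) + ∫((-12*x**2 + 16*x - 70)/(x**4 - 8*x**3 + 19*x**2 - 32*x + 60)) dx + ∫(3/(x + 3)) dx + ∫(-5/(x + 5)) dx.
Step 4. Evaluate the standard form [assuming x > -3]: now -4*log(x - 1) + 3*log(x + 3) + ∫((-12*x**2 + 16*x - 70)/(x**4 - 8*x**3 + 19*x**2 - 32*x + 60)) dx + ∫(-5/(x + 5)) dx.
Step 5. Evaluate the standard form [assuming x > -5]: now -4*log(x - 1) + 3*log(x + 3) - 5*log(x + 5) + ∫((-12*x**2 + 16*x - 70)/(x**4 - 8*x**3 + 19*x**2 - 32*x + 60)) dx.
Step 6. Decompose ∫((-12*x**2 + 16*x - 70)/(x**4 - 8*x**3 + 19*x**2 - 32*x + 60)) dx by partial fractions, (-12*x**2 + 16*x - 70)/(x**4 - 8*x**3 + 19*x**2 - 32*x + 60) = -2/(x**2 + 4) + 5/(x - 3) - 5/(x - 5): now -4*log(x - 1) + 3*log(x + 3) - 5*log(x + 5) + ∫(-5/(x - 5)) dx + ∫(5/(x - 3)) dx + ∫(-2/(x**2 + 4)) dx.
Step 7. Evaluate the standard form [assuming x > 3]: now 5*log(x - 3) - 4*log(x - 1) + 3*log(x + 3) - 5*log(x + 5) + ∫(-5/(x - 5)) dx + ∫(-2/(x**2 + 4)) dx.
Step 8. Evaluate the standard form [assuming x > 5]: now -5*log(x - 5) + 5*log(x - 3) - 4*log(x - 1) + 3*log(x + 3) - 5*log(x + 5) + ∫(-2/(x**2 + 4)) dx.
Step 9. Evaluate the standard form: now -5*log(x - 5) + 5*log(x - 3) - 4*log(x - 1) + 3*log(x + 3) - 5*log(x + 5) - atan(x/2).
Answer: -5*log(x - 5) + 5*log(x - 3) - 4*log(x - 1) + 3*log(x + 3) - 5*log(x + 5) - atan(x/2).


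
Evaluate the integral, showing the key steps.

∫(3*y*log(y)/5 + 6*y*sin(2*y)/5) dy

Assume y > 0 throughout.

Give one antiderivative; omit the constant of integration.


Step 1. Rewrite: now ∫(3*y*log(y)/5) dy + ∫(6*y*sin(2*y)/5) dy.
Step 2. Integrate ∫(3*y*log(y)/5) dy by parts with u = log(y), dv = (3*y/5) dy, so v = 3*y**2/10 [assuming y > 0]: now 3*y**2*log(y)/10 + ∫(-3*y/10) dy + ∫(6*y*sin(2*y)/5) dy.
Step 3. Evaluate the standard form: now 3*y**2*log(y)/10 - 3*y**2/20 + ∫(6*y*sin(2*y)/5) dy.
Step 4. Integrate ∫(6*y*sin(2*y)/5) dy by parts with u = y, dv = (6*sin(2*y)/5) dy, so v = -3*cos(2*y)/5: now 3*y**2*log(y)/10 - 3*y**2/20 - 3*y*cos(2*y)/5 + ∫(3*cos(2*y)/5) dy.
Step 5. Evaluate the standard form: now 3*y**2*log(y)/10 - 3*y**2/20 - 3*y*cos(2*y)/5 + 3*sin(2*y)/10.
Answer: 3*y**2*log(y)/10 - 3*y**2/20 - 3*y*cos(2*y)/5 + 3*sin(2*y)/10.


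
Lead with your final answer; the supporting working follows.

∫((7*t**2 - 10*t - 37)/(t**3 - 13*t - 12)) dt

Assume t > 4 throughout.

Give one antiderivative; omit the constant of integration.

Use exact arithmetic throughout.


The answer is log(t - 4) + 2*log(t + 1) + 4*log(t + 3).
Step 1. Decompose ∫((7*t**2 - 10*t - 37)/(t**3 - 13*t - 12)) dt by partial fractions, (7*t**2 - 10*t - 37)/(t**3 - 13*t - 12) = 4/(t + 3) + 2/(t + 1) + 1/(t - 4): now ∫(1/(t - 4)) dt + ∫(2/(t + 1)) dt + ∫(4/(t + 3)) dt.
Step 2. Evaluate the standard form [assuming t > -3]: now 4*log(t + 3) + ∫(1/(t - 4)) dt + ∫(2/(t + 1)) dt.
Step 3. Evaluate the standard form [assuming t > -1]: now 2*log(t + 1) + 4*log(t + 3) + ∫(1/(t - 4)) dt.
Step 4. Evaluate the standard form [assuming t > 4]: now log(t - 4) + 2*log(t + 1) + 4*log(t + 3).
Answer: log(t - 4) + 2*log(t + 1) + 4*log(t + 3).


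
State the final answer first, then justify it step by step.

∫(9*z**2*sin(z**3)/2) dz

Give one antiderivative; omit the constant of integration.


The answer is -3*cos(z**3)/2.
Step 1. Substitute u = z**3, turning ∫(9*z**2*sin(z**3)/2) dz into ∫(3*sin(u)/2) du: now ∫(3*sin(u)/2) du.
Step 2. Evaluate the standard form: now -3*cos(u)/2.
Step 3. Substitute back u = z**3: now -3*cos(z**3)/2.
Answer: -3*cos(z**3)/2.


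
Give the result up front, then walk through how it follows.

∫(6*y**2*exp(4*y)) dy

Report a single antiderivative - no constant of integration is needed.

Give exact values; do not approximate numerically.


The answer is 3*y**2*exp(4*y)/2 - 3*y*exp(4*y)/4 + 3*exp(4*y)/16.
Step 1. Integrate ∫(6*y**2*exp(4*y)) dy by parts with u = y**2, dv = (6*exp(4*y)) dy, so v = 3*exp(4*y)/2: now 3*y**2*exp(4*y)/2 + ∫(-3*y*exp(4*y)) dy.
Step 2. Integrate ∫(-3*y*exp(4*y)) dy by parts with u = y, dv = (-3*exp(4*y)) dy, so v = -3*exp(4*y)/4: now 3*y**2*exp(4*y)/2 - 3*y*exp(4*y)/4 + ∫(3*exp(4*y)/4) dy.
Step 3. Evaluate the standard form: now 3*y**2*exp(4*y)/2 - 3*y*exp(4*y)/4 + 3*exp(4*y)/16.
Answer: 3*y**2*exp(4*y)/2 - 3*y*exp(4*y)/4 + 3*exp(4*y)/16.


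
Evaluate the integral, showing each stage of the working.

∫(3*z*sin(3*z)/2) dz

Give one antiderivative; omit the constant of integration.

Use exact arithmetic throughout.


Step 1. Integrate ∫(3*z*sin(3*z)/2) dz by parts with u = z, dv = (3*sin(3*z)/2) dz, so v = -cos(3*z)/2: now -z*cos(3*z)/2 + ∫(cos(3*z)/2) dz.
Step 2. Evaluate the standard form: now -z*cos(3*z)/2 + sin(3*z)/6.
Answer: -z*cos(3*z)/2 + sin(3*z)/6.


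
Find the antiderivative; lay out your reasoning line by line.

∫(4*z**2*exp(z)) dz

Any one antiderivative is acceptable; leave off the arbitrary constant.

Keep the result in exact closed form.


Step 1. Integrate ∫(4*z**2*exp(z)) dz by parts with u = z**2, dv = (4*exp(z)) dz, so v = 4*exp(z): now 4*z**2*exp(z) + ∫(-8*z*exp(z)) dz.
Step 2. Integrate ∫(-8*z*exp(z)) dz by parts with u = z, dv = (-8*exp(z)) dz, so v = -8*exp(z): now 4*z**2*exp(z) - 8*z*exp(z) + ∫(8*exp(z)) dz.
Step 3. Evaluate the standard form: now 4*z**2*exp(z) - 8*z*exp(z) + 8*exp(z).
Answer: 4*z**2*exp(z) - 8*z*exp(z) + 8*exp(z).


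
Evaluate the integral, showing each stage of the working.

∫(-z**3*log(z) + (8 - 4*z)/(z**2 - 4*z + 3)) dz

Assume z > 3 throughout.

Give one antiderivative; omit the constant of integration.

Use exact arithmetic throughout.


Step 1. Rewrite: now ∫(-z**3*log(z)) dz + ∫((8 - 4*z)/(z**2 - 4*z + 3)) dz.
Step 2. Integrate ∫(-z**3*log(z)) dz by parts with u = log(z), dv = (-z**3) dz, so v = -z**4/4 [assuming z > 0]: now -z**4*log(z)/4 + ∫(z**3/4) dz + ∫((8 - 4*z)/(z**2 - 4*z + 3)) dz.
Step 3. Evaluate the standard form: now -z**4*log(z)/4 + z**4/16 + ∫((8 - 4*z)/(z**2 - 4*z + 3)) dz.
Step 4. Decompose ∫((8 - 4*z)/(z**2 - 4*z + 3)) dz by partial fractions, (8 - 4*z)/(z**2 - 4*z + 3) = -2/(z - 1) - 2/(z - 3): now -z**4*log(z)/4 + z**4/16 + ∫(-2/(z - 3)) dz + ∫(-2/(z - 1)) dz.
Step 5. Evaluate the standard form [assuming z > 1]: now -z**4*log(z)/4 + z**4/16 - 2*log(z - 1) + ∫(-2/(z - 3)) dz.
Step 6. Evaluate the standard form [assuming z > 3]: now -z**4*log(z)/4 + z**4/16 - 2*log(z - 3) - 2*log(z - 1).
Answer: -z**4*log(z)/4 + z**4/16 - 2*log(z - 3) - 2*log(z - 1).


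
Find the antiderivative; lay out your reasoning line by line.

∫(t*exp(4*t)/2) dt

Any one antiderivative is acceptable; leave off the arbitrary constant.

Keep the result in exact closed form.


Step 1. Integrate ∫(t*exp(4*t)/2) dt by parts with u = t, dv = (exp(4*t)/2) dt, so v = exp(4*t)/8: now t*exp(4*t)/8 + ∫(-exp(4*t)/8) dt.
Step 2. Evaluate the standard form: now t*exp(4*t)/8 - exp(4*t)/32.
Answer: t*exp(4*t)/8 - exp(4*t)/32.


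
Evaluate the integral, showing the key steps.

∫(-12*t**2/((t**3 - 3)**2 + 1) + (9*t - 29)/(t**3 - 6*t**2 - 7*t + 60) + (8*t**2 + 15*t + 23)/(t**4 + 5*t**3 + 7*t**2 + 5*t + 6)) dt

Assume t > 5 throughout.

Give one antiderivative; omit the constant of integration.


Step 1. Rewrite: now ∫(-12*t**2/((t**3 - 3)**2 + 1)) dt + ∫((9*t - 29)/(t**3 - 6*t**2 - 7*t + 60)) dt + ∫((8*t**2 + 15*t + 23)/(t**4 + 5*t**3 + 7*t**2 + 5*t + 6)) dt.
Step 2. Decompose ∫((9*t - 29)/(t**3 - 6*t**2 - 7*t + 60)) dt by partial fractions, (9*t - 29)/(t**3 - 6*t**2 - 7*t + 60) = -1/(t + 3) - 1/(t - 4) + 2/(t - 5): now ∫(-12*t**2/((t**3 - 3)**2 + 1)) dt + ∫((8*t**2 + 15*t + 23)/(t**4 + 5*t**3 + 7*t**2 + 5*t + 6)) dt + ∫(2/(t - 5)) dt + ∫(-1/(t - 4)) dt + ∫(-1/(t + 3)) dt.
Step 3. Evaluate the standard form [assuming t > 5]: now 2*log(t - 5) + ∫(-12*t**2/((t**3 - 3)**2 + 1)) dt + ∫((8*t**2 + 15*t + 23)/(t**4 + 5*t**3 + 7*t**2 + 5*t + 6)) dt + ∫(-1/(t - 4)) dt + ∫(-1/(t + 3)) dt.
Step 4. Evaluate the standard form [assuming t > -3]: now 2*log(t - 5) - log(t + 3) + ∫(-12*t**2/((t**3 - 3)**2 + 1)) dt + ∫((8*t**2 + 15*t + 23)/(t**4 + 5*t**3 + 7*t**2 + 5*t + 6)) dt + ∫(-1/(t - 4)) dt.
Step 5. Evaluate the standard form [assuming t > 4]: now 2*log(t - 5) - log(t - 4) - log(t + 3) + ∫(-12*t**2/((t**3 - 3)**2 + 1)) dt + ∫((8*t**2 + 15*t + 23)/(t**4 + 5*t**3 + 7*t**2 + 5*t + 6)) dt.
Step 6. Substitute u = t**3 - 3, turning ∫(-12*t**2/((t**3 - 3)**2 + 1)) dt into ∫(-4/(u**2 + 1)) du: now 2*log(t - 5) - log(t - 4) - log(t + 3) + ∫((8*t**2 + 15*t + 23)/(t**4 + 5*t**3 + 7*t**2 + 5*t + 6)) dt + ∫(-4/(u**2 + 1)) du.
Step 7. Evaluate the standard form: now 2*log(t - 5) - log(t - 4) - log(t + 3) - 4*atan(u) + ∫((8*t**2 + 15*t + 23)/(t**4 + 5*t**3 + 7*t**2 + 5*t + 6)) dt.
Step 8. Substitute back u = t**3 - 3: now 2*log(t - 5) - log(t - 4) - log(t + 3) - 4*atan(t**3 - 3) + ∫((8*t**2 + 15*t + 23)/(t**4 + 5*t**3 + 7*t**2 + 5*t + 6)) dt.
Step 9. Decompose ∫((8*t**2 + 15*t + 23)/(t**4 + 5*t**3 + 7*t**2 + 5*t + 6)) dt by partial fractions, (8*t**2 + 15*t + 23)/(t**4 + 5*t**3 + 7*t**2 + 5*t + 6) = 3/(t**2 + 1) - 5/(t + 3) + 5/(t + 2): now 2*log(t - 5) - log(t - 4) - log(t + 3) - 4*atan(t**3 - 3) + ∫(5/(t + 2)) dt + ∫(-5/(t + 3)) dt + ∫(3/(t**2 + 1)) dt.
Step 10. Evaluate the standard form [assuming t > -3]: now 2*log(t - 5) - log(t - 4) - 6*log(t + 3) - 4*atan(t**3 - 3) + ∫(5/(t + 2)) dt + ∫(3/(t**2 + 1)) dt.
Step 11. Evaluate the standard form [assuming t > -2]: now 2*log(t - 5) - log(t - 4) + 5*log(t + 2) - 6*log(t + 3) - 4*atan(t**3 - 3) + ∫(3/(t**2 + 1)) dt.
Step 12. Evaluate the standard form: now 2*log(t - 5) - log(t - 4) + 5*log(t + 2) - 6*log(t + 3) + 3*atan(t) - 4*atan(t**3 - 3).
Answer: 2*log(t - 5) - log(t - 4) + 5*log(t + 2) - 6*log(t + 3) + 3*atan(t) - 4*atan(t**3 - 3).


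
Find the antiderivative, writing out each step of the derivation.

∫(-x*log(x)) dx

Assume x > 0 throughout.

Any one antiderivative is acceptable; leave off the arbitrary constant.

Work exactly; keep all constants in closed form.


Step 1. Integrate ∫(-x*log(x)) dx by parts with u = log(x), dv = (-x) dx, so v = -x**2/2 [assuming x > 0]: now -x**2*log(x)/2 + ∫(x/2) dx.
Step 2. Evaluate the standard form: now -x**2*log(x)/2 + x**2/4.
Answer: -x**2*log(x)/2 + x**2/4.


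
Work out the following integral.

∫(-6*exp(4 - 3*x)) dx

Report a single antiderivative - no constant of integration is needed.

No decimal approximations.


Answer: 2*exp(4 - 3*x).


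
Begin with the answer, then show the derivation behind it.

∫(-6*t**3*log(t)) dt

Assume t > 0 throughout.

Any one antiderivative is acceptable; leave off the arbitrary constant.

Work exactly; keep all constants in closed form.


The answer is -3*t**4*log(t)/2 + 3*t**4/8.
Step 1. Integrate ∫(-6*t**3*log(t)) dt by parts with u = log(t), dv = (-6*t**3) dt, so v = -3*t**4/2 [assuming t > 0]: now -3*t**4*log(t)/2 + ∫(3*t**3/2) dt.
Step 2. Evaluate the standard form: now -3*t**4*log(t)/2 + 3*t**4/8.
Answer: -3*t**4*log(t)/2 + 3*t**4/8.


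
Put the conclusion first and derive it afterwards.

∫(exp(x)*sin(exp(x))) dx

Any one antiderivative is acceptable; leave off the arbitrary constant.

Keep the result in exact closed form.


The answer is -cos(exp(x)).
Step 1. Substitute u = exp(x), turning ∫(exp(x)*sin(exp(x))) dx into ∫(sin(u)) du: now ∫(sin(u)) du.
Step 2. Evaluate the standard form: now -cos(u).
Step 3. Substitute back u = exp(x): now -cos(exp(x)).
Answer: -cos(exp(x)).


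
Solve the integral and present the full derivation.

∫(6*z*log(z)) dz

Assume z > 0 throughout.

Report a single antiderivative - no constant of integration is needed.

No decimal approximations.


Step 1. Integrate ∫(6*z*log(z)) dz by parts with u = log(z), dv = (6*z) dz, so v = 3*z**2 [assuming z > 0]: now 3*z**2*log(z) + ∫(-3*z) dz.
Step 2. Evaluate the standard form: now 3*z**2*log(z) - 3*z**2/2.
Answer: 3*z**2*log(z) - 3*z**2/2.


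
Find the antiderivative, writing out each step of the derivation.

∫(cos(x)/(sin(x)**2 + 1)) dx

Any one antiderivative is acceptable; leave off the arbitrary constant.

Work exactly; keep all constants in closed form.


Step 1. Substitute u = sin(x), turning ∫(cos(x)/(sin(x)**2 + 1)) dx into ∫(1/(u**2 + 1)) du: now ∫(1/(u**2 + 1)) du.
Step 2. Evaluate the standard form: now atan(u).
Step 3. Substitute back u = sin(x): now atan(sin(x)).
Answer: atan(sin(x)).


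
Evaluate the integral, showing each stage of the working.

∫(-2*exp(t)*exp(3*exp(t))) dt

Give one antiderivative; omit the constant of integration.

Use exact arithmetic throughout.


Step 1. Substitute u = exp(t), turning ∫(-2*exp(t)*exp(3*exp(t))) dt into ∫(-2*exp(3*u)) du: now ∫(-2*exp(3*u)) du.
Step 2. Evaluate the standard form: now -2*exp(3*u)/3.
Step 3. Substitute back u = exp(t): now -2*exp(3*exp(t))/3.
Answer: -2*exp(3*exp(t))/3.


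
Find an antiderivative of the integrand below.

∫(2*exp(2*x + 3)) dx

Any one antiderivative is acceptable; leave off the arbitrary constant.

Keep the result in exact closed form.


Answer: exp(2*x + 3).


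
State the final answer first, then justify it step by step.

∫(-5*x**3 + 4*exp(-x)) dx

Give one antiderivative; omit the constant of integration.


The answer is -5*x**4/4 - 4*exp(-x).
Step 1. Rewrite: now ∫(-5*x**3) dx + ∫(4*exp(-x)) dx.
Step 2. Evaluate the standard form: now -5*x**4/4 + ∫(4*exp(-x)) dx.
Step 3. Evaluate the standard form: now -5*x**4/4 - 4*exp(-x).
Answer: -5*x**4/4 - 4*exp(-x).


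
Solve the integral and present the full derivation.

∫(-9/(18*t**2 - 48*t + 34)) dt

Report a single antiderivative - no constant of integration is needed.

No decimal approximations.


Step 1. Substitute u = 4 - 3*t, turning ∫(-9/(18*t**2 - 48*t + 34)) dt into ∫(3/(2*(u**2 + 1))) du: now ∫(3/(2*(u**2 + 1))) du.
Step 2. Evaluate the standard form: now 3*atan(u)/2.
Step 3. Substitute back u = 4 - 3*t: now -3*atan(3*t - 4)/2.
Answer: -3*atan(3*t - 4)/2.


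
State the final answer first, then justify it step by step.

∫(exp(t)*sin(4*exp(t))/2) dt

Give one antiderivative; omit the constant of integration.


The answer is -cos(4*exp(t))/8.
Step 1. Substitute u = exp(t), turning ∫(exp(t)*sin(4*exp(t))/2) dt into ∫(sin(4*u)/2) du: now ∫(sin(4*u)/2) du.
Step 2. Evaluate the standard form: now -cos(4*u)/8.
Step 3. Substitute back u = exp(t): now -cos(4*exp(t))/8.
Answer: -cos(4*exp(t))/8.


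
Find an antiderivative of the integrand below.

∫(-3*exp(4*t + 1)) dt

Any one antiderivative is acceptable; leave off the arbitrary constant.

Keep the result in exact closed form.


Answer: -3*exp(4*t + 1)/4.


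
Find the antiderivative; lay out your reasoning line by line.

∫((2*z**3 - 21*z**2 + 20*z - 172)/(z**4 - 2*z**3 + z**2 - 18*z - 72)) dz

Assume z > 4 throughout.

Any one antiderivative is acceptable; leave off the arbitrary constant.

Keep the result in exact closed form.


Step 1. Decompose ∫((2*z**3 - 21*z**2 + 20*z - 172)/(z**4 - 2*z**3 + z**2 - 18*z - 72)) dz by partial fractions, (2*z**3 - 21*z**2 + 20*z - 172)/(z**4 - 2*z**3 + z**2 - 18*z - 72) = -1/(z**2 + 9) + 4/(z + 2) - 2/(z - 4): now ∫(-2/(z - 4)) dz + ∫(4/(z + 2)) dz + ∫(-1/(z**2 + 9)) dz.
Step 2. Evaluate the standard form [assuming z > -2]: now 4*log(z + 2) + ∫(-2/(z - 4)) dz + ∫(-1/(z**2 + 9)) dz.
Step 3. Evaluate the standard form [assuming z > 4]: now -2*log(z - 4) + 4*log(z + 2) + ∫(-1/(z**2 + 9)) dz.
Step 4. Evaluate the standard form: now -2*log(z - 4) + 4*log(z + 2) - atan(z/3)/3.
Answer: -2*log(z - 4) + 4*log(z + 2) - atan(z/3)/3.


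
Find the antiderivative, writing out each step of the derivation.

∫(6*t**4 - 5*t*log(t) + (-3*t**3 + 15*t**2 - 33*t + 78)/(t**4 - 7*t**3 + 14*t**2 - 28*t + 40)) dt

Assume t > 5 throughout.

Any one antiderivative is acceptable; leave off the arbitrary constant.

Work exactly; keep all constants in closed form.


Step 1. Rewrite: now ∫(6*t**4) dt + ∫(-5*t*log(t)) dt + ∫((-3*t**3 + 15*t**2 - 33*t + 78)/(t**4 - 7*t**3 + 14*t**2 - 28*t + 40)) dt.
Step 2. Decompose ∫((-3*t**3 + 15*t**2 - 33*t + 78)/(t**4 - 7*t**3 + 14*t**2 - 28*t + 40)) dt by partial fractions, (-3*t**3 + 15*t**2 - 33*t + 78)/(t**4 - 7*t**3 + 14*t**2 - 28*t + 40) = 3/(t**2 + 4) - 2/(t - 2) - 1/(t - 5): now ∫(6*t**4) dt + ∫(-5*t*log(t)) dt + ∫(-1/(t - 5)) dt + ∫(-2/(t - 2)) dt + ∫(3/(t**2 + 4)) dt.
Step 3. Evaluate the standard form [assuming t > 5]: now -log(t - 5) + ∫(6*t**4) dt + ∫(-5*t*log(t)) dt + ∫(-2/(t - 2)) dt + ∫(3/(t**2 + 4)) dt.
Step 4. Evaluate the standard form [assuming t > 2]: now -log(t - 5) - 2*log(t - 2) + ∫(6*t**4) dt + ∫(-5*t*log(t)) dt + ∫(3/(t**2 + 4)) dt.
Step 5. Evaluate the standard form: now -log(t - 5) - 2*log(t - 2) + 3*atan(t/2)/2 + ∫(6*t**4) dt + ∫(-5*t*log(t)) dt.
Step 6. Evaluate the standard form: now 6*t**5/5 - log(t - 5) - 2*log(t - 2) + 3*atan(t/2)/2 + ∫(-5*t*log(t)) dt.
Step 7. Integrate ∫(-5*t*log(t)) dt by parts with u = log(t), dv = (-5*t) dt, so v = -5*t**2/2 [assuming t > 0]: now 6*t**5/5 - 5*t**2*log(t)/2 - log(t - 5) - 2*log(t - 2) + 3*atan(t/2)/2 + ∫(5*t/2) dt.
Step 8. Evaluate the standard form: now 6*t**5/5 - 5*t**2*log(t)/2 + 5*t**2/4 - log(t - 5) - 2*log(t - 2) + 3*atan(t/2)/2.
Answer: 6*t**5/5 - 5*t**2*log(t)/2 + 5*t**2/4 - log(t - 5) - 2*log(t - 2) + 3*atan(t/2)/2.


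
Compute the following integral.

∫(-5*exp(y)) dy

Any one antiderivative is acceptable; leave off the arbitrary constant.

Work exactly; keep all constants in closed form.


Answer: -5*exp(y).


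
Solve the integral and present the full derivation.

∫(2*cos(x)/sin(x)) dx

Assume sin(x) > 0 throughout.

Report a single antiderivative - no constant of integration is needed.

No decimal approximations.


Step 1. Substitute u = sin(x), turning ∫(2*cos(x)/sin(x)) dx into ∫(2/u) du: now ∫(2/u) du.
Step 2. Evaluate the standard form [assuming u > 0]: now 2*log(u).
Step 3. Substitute back u = sin(x): now 2*log(sin(x)).
Answer: 2*log(sin(x)).


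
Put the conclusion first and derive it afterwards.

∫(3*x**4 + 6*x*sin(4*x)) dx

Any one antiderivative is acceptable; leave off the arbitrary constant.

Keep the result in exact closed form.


The answer is 3*x**5/5 - 3*x*cos(4*x)/2 + 3*sin(4*x)/8.
Step 1. Rewrite: now ∫(3*x**4) dx + ∫(6*x*sin(4*x)) dx.
Step 2. Integrate ∫(6*x*sin(4*x)) dx by parts with u = x, dv = (6*sin(4*x)) dx, so v = -3*cos(4*x)/2: now -3*x*cos(4*x)/2 + ∫(3*x**4) dx + ∫(3*cos(4*x)/2) dx.
Step 3. Evaluate the standard form: now -3*x*cos(4*x)/2 + 3*sin(4*x)/8 + ∫(3*x**4) dx.
Step 4. Evaluate the standard form: now 3*x**5/5 - 3*x*cos(4*x)/2 + 3*sin(4*x)/8.
Answer: 3*x**5/5 - 3*x*cos(4*x)/2 + 3*sin(4*x)/8.


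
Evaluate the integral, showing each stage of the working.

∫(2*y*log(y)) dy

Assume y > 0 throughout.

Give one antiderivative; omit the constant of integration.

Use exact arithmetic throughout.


Step 1. Integrate ∫(2*y*log(y)) dy by parts with u = log(y), dv = (2*y) dy, so v = y**2 [assuming y > 0]: now y**2*log(y) + ∫(-y) dy.
Step 2. Evaluate the standard form: now y**2*log(y) - y**2/2.
Answer: y**2*log(y) - y**2/2.


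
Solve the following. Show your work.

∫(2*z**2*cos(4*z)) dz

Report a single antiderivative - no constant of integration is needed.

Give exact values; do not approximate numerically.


Step 1. Integrate ∫(2*z**2*cos(4*z)) dz by parts with u = z**2, dv = (2*cos(4*z)) dz, so v = sin(4*z)/2: now z**2*sin(4*z)/2 + ∫(-z*sin(4*z)) dz.
Step 2. Integrate ∫(-z*sin(4*z)) dz by parts with u = z, dv = (-sin(4*z)) dz, so v = cos(4*z)/4: now z**2*sin(4*z)/2 + z*cos(4*z)/4 + ∫(-cos(4*z)/4) dz.
Step 3. Evaluate the standard form: now z**2*sin(4*z)/2 + z*cos(4*z)/4 - sin(4*z)/16.
Answer: z**2*sin(4*z)/2 + z*cos(4*z)/4 - sin(4*z)/16.


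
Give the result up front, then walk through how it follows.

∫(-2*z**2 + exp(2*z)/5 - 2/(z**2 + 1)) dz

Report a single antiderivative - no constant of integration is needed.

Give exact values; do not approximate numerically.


The answer is -2*z**3/3 + exp(2*z)/10 - 2*atan(z).
Step 1. Rewrite: now ∫(-2*z**2) dz + ∫(-2/(z**2 + 1)) dz + ∫(exp(2*z)/5) dz.
Step 2. Evaluate the standard form: now -2*z**3/3 + ∫(-2/(z**2 + 1)) dz + ∫(exp(2*z)/5) dz.
Step 3. Evaluate the standard form: now -2*z**3/3 - 2*atan(z) + ∫(exp(2*z)/5) dz.
Step 4. Evaluate the standard form: now -2*z**3/3 + exp(2*z)/10 - 2*atan(z).
Answer: -2*z**3/3 + exp(2*z)/10 - 2*atan(z).


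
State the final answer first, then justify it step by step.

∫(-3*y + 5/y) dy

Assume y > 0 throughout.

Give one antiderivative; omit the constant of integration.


The answer is -3*y**2/2 + 5*log(y).
Step 1. Rewrite: now ∫(5/y) dy + ∫(-3*y) dy.
Step 2. Evaluate the standard form: now -3*y**2/2 + ∫(5/y) dy.
Step 3. Evaluate the standard form [assuming y > 0]: now -3*y**2/2 + 5*log(y).
Answer: -3*y**2/2 + 5*log(y).


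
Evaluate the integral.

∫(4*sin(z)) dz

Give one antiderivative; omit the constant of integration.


Answer: -4*cos(z).


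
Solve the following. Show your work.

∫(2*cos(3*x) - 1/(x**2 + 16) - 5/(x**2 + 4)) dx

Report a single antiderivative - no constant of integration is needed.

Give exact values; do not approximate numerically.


Step 1. Rewrite: now ∫(-5/(x**2 + 4)) dx + ∫(-1/(x**2 + 16)) dx + ∫(2*cos(3*x)) dx.
Step 2. Evaluate the standard form: now -atan(x/4)/4 + ∫(-5/(x**2 + 4)) dx + ∫(2*cos(3*x)) dx.
Step 3. Evaluate the standard form: now -atan(x/4)/4 - 5*atan(x/2)/2 + ∫(2*cos(3*x)) dx.
Step 4. Evaluate the standard form: now 2*sin(3*x)/3 - atan(x/4)/4 - 5*atan(x/2)/2.
Answer: 2*sin(3*x)/3 - atan(x/4)/4 - 5*atan(x/2)/2.


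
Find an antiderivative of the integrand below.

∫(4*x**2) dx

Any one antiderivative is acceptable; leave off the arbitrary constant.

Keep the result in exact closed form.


Answer: 4*x**3/3.


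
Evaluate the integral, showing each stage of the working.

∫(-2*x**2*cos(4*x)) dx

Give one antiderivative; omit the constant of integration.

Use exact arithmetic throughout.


Step 1. Integrate ∫(-2*x**2*cos(4*x)) dx by parts with u = x**2, dv = (-2*cos(4*x)) dx, so v = -sin(4*x)/2: now -x**2*sin(4*x)/2 + ∫(x*sin(4*x)) dx.
Step 2. Integrate ∫(x*sin(4*x)) dx by parts with u = x, dv = (sin(4*x)) dx, so v = -cos(4*x)/4: now -x**2*sin(4*x)/2 - x*cos(4*x)/4 + ∫(cos(4*x)/4) dx.
Step 3. Evaluate the standard form: now -x**2*sin(4*x)/2 - x*cos(4*x)/4 + sin(4*x)/16.
Answer: -x**2*sin(4*x)/2 - x*cos(4*x)/4 + sin(4*x)/16.


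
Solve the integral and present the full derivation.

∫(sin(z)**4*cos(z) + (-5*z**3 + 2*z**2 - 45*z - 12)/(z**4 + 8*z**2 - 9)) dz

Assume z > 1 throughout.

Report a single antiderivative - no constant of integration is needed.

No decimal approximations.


Step 1. Rewrite: now ∫((-5*z**3 + 2*z**2 - 45*z - 12)/(z**4 + 8*z**2 - 9)) dz + ∫(sin(z)**4*cos(z)) dz.
Step 2. Decompose ∫((-5*z**3 + 2*z**2 - 45*z - 12)/(z**4 + 8*z**2 - 9)) dz by partial fractions, (-5*z**3 + 2*z**2 - 45*z - 12)/(z**4 + 8*z**2 - 9) = 3/(z**2 + 9) - 2/(z + 1) - 3/(z - 1): now ∫(sin(z)**4*cos(z)) dz + ∫(-3/(z - 1)) dz + ∫(-2/(z + 1)) dz + ∫(3/(z**2 + 9)) dz.
Step 3. Evaluate the standard form [assuming z > 1]: now -3*log(z - 1) + ∫(sin(z)**4*cos(z)) dz + ∫(-2/(z + 1)) dz + ∫(3/(z**2 + 9)) dz.
Step 4. Evaluate the standard form [assuming z > -1]: now -3*log(z - 1) - 2*log(z + 1) + ∫(sin(z)**4*cos(z)) dz + ∫(3/(z**2 + 9)) dz.
Step 5. Evaluate the standard form: now -3*log(z - 1) - 2*log(z + 1) + atan(z/3) + ∫(sin(z)**4*cos(z)) dz.
Step 6. Substitute u = sin(z), turning ∫(sin(z)**4*cos(z)) dz into ∫(u**4) du: now -3*log(z - 1) - 2*log(z + 1) + atan(z/3) + ∫(u**4) du.
Step 7. Evaluate the standard form: now u**5/5 - 3*log(z - 1) - 2*log(z + 1) + atan(z/3).
Step 8. Substitute back u = sin(z): now -3*log(z - 1) - 2*log(z + 1) + sin(z)**5/5 + atan(z/3).
Answer: -3*log(z - 1) - 2*log(z + 1) + sin(z)**5/5 + atan(z/3).


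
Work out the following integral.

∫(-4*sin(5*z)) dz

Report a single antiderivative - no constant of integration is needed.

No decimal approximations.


Answer: 4*cos(5*z)/5.


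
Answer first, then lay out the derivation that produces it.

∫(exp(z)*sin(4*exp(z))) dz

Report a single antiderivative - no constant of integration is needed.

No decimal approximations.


The answer is -cos(4*exp(z))/4.
Step 1. Substitute u = exp(z), turning ∫(exp(z)*sin(4*exp(z))) dz into ∫(sin(4*u)) du: now ∫(sin(4*u)) du.
Step 2. Evaluate the standard form: now -cos(4*u)/4.
Step 3. Substitute back u = exp(z): now -cos(4*exp(z))/4.
Answer: -cos(4*exp(z))/4.


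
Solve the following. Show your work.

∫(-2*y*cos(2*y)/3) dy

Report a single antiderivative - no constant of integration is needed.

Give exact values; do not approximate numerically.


Step 1. Integrate ∫(-2*y*cos(2*y)/3) dy by parts with u = y, dv = (-2*cos(2*y)/3) dy, so v = -sin(2*y)/3: now -y*sin(2*y)/3 + ∫(sin(2*y)/3) dy.
Step 2. Evaluate the standard form: now -y*sin(2*y)/3 - cos(2*y)/6.
Answer: -y*sin(2*y)/3 - cos(2*y)/6.


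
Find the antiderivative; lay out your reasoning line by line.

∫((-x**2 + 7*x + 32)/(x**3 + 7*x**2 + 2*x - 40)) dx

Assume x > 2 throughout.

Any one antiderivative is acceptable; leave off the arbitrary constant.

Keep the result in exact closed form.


Step 1. Decompose ∫((-x**2 + 7*x + 32)/(x**3 + 7*x**2 + 2*x - 40)) dx by partial fractions, (-x**2 + 7*x + 32)/(x**3 + 7*x**2 + 2*x - 40) = -4/(x + 5) + 2/(x + 4) + 1/(x - 2): now ∫(1/(x - 2)) dx + ∫(2/(x + 4)) dx + ∫(-4/(x + 5)) dx.
Step 2. Evaluate the standard form [assuming x > 2]: now log(x - 2) + ∫(2/(x + 4)) dx + ∫(-4/(x + 5)) dx.
Step 3. Evaluate the standard form [assuming x > -5]: now log(x - 2) - 4*log(x + 5) + ∫(2/(x + 4)) dx.
Step 4. Evaluate the standard form [assuming x > -4]: now log(x - 2) + 2*log(x + 4) - 4*log(x + 5).
Answer: log(x - 2) + 2*log(x + 4) - 4*log(x + 5).


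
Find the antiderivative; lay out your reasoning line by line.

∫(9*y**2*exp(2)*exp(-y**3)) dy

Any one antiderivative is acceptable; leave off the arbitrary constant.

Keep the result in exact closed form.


Step 1. Substitute u = y**3 - 2, turning ∫(9*y**2*exp(2)*exp(-y**3)) dy into ∫(3*exp(-u)) du: now ∫(3*exp(-u)) du.
Step 2. Evaluate the standard form: now -3*exp(-u).
Step 3. Substitute back u = y**3 - 2: now -3*exp(2 - y**3).
Answer: -3*exp(2 - y**3).


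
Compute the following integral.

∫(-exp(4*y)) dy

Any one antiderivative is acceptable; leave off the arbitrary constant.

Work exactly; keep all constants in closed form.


Answer: -exp(4*y)/4.


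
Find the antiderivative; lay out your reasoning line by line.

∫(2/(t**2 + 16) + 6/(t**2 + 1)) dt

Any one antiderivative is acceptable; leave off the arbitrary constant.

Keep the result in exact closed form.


Step 1. Rewrite: now ∫(6/(t**2 + 1)) dt + ∫(2/(t**2 + 16)) dt.
Step 2. Evaluate the standard form: now atan(t/4)/2 + ∫(6/(t**2 + 1)) dt.
Step 3. Evaluate the standard form: now atan(t/4)/2 + 6*atan(t).
Answer: atan(t/4)/2 + 6*atan(t).


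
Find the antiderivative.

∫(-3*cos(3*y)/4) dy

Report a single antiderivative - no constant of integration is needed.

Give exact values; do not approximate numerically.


Answer: -sin(3*y)/4.


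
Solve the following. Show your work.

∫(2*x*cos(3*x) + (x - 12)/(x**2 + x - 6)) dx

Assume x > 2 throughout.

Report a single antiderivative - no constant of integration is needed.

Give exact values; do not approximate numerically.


Step 1. Rewrite: now ∫(2*x*cos(3*x)) dx + ∫((x - 12)/(x**2 + x - 6)) dx.
Step 2. Integrate ∫(2*x*cos(3*x)) dx by parts with u = x, dv = (2*cos(3*x)) dx, so v = 2*sin(3*x)/3: now 2*x*sin(3*x)/3 + ∫((x - 12)/(x**2 + x - 6)) dx + ∫(-2*sin(3*x)/3) dx.
Step 3. Evaluate the standard form: now 2*x*sin(3*x)/3 + 2*cos(3*x)/9 + ∫((x - 12)/(x**2 + x - 6)) dx.
Step 4. Decompose ∫((x - 12)/(x**2 + x - 6)) dx by partial fractions, (x - 12)/(x**2 + x - 6) = 3/(x + 3) - 2/(x - 2): now 2*x*sin(3*x)/3 + 2*cos(3*x)/9 + ∫(-2/(x - 2)) dx + ∫(3/(x + 3)) dx.
Step 5. Evaluate the standard form [assuming x > 2]: now 2*x*sin(3*x)/3 - 2*log(x - 2) + 2*cos(3*x)/9 + ∫(3/(x + 3)) dx.
Step 6. Evaluate the standard form [assuming x > -3]: now 2*x*sin(3*x)/3 - 2*log(x - 2) + 3*log(x + 3) + 2*cos(3*x)/9.
Answer: 2*x*sin(3*x)/3 - 2*log(x - 2) + 3*log(x + 3) + 2*cos(3*x)/9.


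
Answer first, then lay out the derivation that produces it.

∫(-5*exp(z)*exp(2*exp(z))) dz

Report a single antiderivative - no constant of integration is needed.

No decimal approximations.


The answer is -5*exp(2*exp(z))/2.
Step 1. Substitute u = exp(z), turning ∫(-5*exp(z)*exp(2*exp(z))) dz into ∫(-5*exp(2*u)) du: now ∫(-5*exp(2*u)) du.
Step 2. Evaluate the standard form: now -5*exp(2*u)/2.
Step 3. Substitute back u = exp(z): now -5*exp(2*exp(z))/2.
Answer: -5*exp(2*exp(z))/2.


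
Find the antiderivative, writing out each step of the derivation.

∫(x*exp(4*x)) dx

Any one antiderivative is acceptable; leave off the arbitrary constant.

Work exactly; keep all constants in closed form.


Step 1. Integrate ∫(x*exp(4*x)) dx by parts with u = x, dv = (exp(4*x)) dx, so v = exp(4*x)/4: now x*exp(4*x)/4 + ∫(-exp(4*x)/4) dx.
Step 2. Evaluate the standard form: now x*exp(4*x)/4 - exp(4*x)/16.
Answer: x*exp(4*x)/4 - exp(4*x)/16.


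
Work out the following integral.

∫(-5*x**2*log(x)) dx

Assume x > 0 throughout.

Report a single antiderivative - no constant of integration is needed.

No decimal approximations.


Answer: -5*x**3*log(x)/3 + 5*x**3/9.


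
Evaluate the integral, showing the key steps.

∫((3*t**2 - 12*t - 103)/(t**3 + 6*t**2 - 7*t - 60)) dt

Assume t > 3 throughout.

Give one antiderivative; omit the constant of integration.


Step 1. Decompose ∫((3*t**2 - 12*t - 103)/(t**3 + 6*t**2 - 7*t - 60)) dt by partial fractions, (3*t**2 - 12*t - 103)/(t**3 + 6*t**2 - 7*t - 60) = 4/(t + 5) + 1/(t + 4) - 2/(t - 3): now ∫(-2/(t - 3)) dt + ∫(1/(t + 4)) dt + ∫(4/(t + 5)) dt.
Step 2. Evaluate the standard form [assuming t > 3]: now -2*log(t - 3) + ∫(1/(t + 4)) dt + ∫(4/(t + 5)) dt.
Step 3. Evaluate the standard form [assuming t > -4]: now -2*log(t - 3) + log(t + 4) + ∫(4/(t + 5)) dt.
Step 4. Evaluate the standard form [assuming t > -5]: now -2*log(t - 3) + log(t + 4) + 4*log(t + 5).
Answer: -2*log(t - 3) + log(t + 4) + 4*log(t + 5).


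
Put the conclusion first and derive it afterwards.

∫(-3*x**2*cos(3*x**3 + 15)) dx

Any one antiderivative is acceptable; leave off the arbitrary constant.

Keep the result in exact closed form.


The answer is -sin(3*x**3 + 15)/3.
Step 1. Substitute u = x**3 + 5, turning ∫(-3*x**2*cos(3*x**3 + 15)) dx into ∫(-cos(3*u)) du: now ∫(-cos(3*u)) du.
Step 2. Evaluate the standard form: now -sin(3*u)/3.
Step 3. Substitute back u = x**3 + 5: now -sin(3*x**3 + 15)/3.
Answer: -sin(3*x**3 + 15)/3.


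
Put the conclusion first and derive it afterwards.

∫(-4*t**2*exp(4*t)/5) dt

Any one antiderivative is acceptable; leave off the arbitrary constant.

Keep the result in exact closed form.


The answer is -t**2*exp(4*t)/5 + t*exp(4*t)/10 - exp(4*t)/40.
Step 1. Integrate ∫(-4*t**2*exp(4*t)/5) dt by parts with u = t**2, dv = (-4*exp(4*t)/5) dt, so v = -exp(4*t)/5: now -t**2*exp(4*t)/5 + ∫(2*t*exp(4*t)/5) dt.
Step 2. Integrate ∫(2*t*exp(4*t)/5) dt by parts with u = t, dv = (2*exp(4*t)/5) dt, so v = exp(4*t)/10: now -t**2*exp(4*t)/5 + t*exp(4*t)/10 + ∫(-exp(4*t)/10) dt.
Step 3. Evaluate the standard form: now -t**2*exp(4*t)/5 + t*exp(4*t)/10 - exp(4*t)/40.
Answer: -t**2*exp(4*t)/5 + t*exp(4*t)/10 - exp(4*t)/40.


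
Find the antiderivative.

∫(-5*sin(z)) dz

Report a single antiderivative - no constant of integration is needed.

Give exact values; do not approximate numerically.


Answer: 5*cos(z).


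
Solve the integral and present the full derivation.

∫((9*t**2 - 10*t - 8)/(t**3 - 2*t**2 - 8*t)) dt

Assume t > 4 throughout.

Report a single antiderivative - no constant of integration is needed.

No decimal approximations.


Step 1. Decompose ∫((9*t**2 - 10*t - 8)/(t**3 - 2*t**2 - 8*t)) dt by partial fractions, (9*t**2 - 10*t - 8)/(t**3 - 2*t**2 - 8*t) = 4/(t + 2) + 4/(t - 4) + 1/t: now ∫(1/t) dt + ∫(4/(t - 4)) dt + ∫(4/(t + 2)) dt.
Step 2. Evaluate the standard form [assuming t > 0]: now log(t) + ∫(4/(t - 4)) dt + ∫(4/(t + 2)) dt.
Step 3. Evaluate the standard form [assuming t > 4]: now log(t) + 4*log(t - 4) + ∫(4/(t + 2)) dt.
Step 4. Evaluate the standard form [assuming t > -2]: now log(t) + 4*log(t - 4) + 4*log(t + 2).
Answer: log(t) + 4*log(t - 4) + 4*log(t + 2).


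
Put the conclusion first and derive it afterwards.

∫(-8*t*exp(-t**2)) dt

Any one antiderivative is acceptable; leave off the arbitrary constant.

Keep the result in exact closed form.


The answer is 4*exp(-t**2).
Step 1. Substitute u = t**2, turning ∫(-8*t*exp(-t**2)) dt into ∫(-4*exp(-u)) du: now ∫(-4*exp(-u)) du.
Step 2. Evaluate the standard form: now 4*exp(-u).
Step 3. Substitute back u = t**2: now 4*exp(-t**2).
Answer: 4*exp(-t**2).


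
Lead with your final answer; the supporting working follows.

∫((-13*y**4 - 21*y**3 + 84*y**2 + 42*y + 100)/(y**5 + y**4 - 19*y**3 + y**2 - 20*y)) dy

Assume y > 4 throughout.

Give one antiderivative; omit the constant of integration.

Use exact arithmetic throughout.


The answer is -5*log(y) - 5*log(y - 4) - 3*log(y + 5) - 3*atan(y).
Step 1. Decompose ∫((-13*y**4 - 21*y**3 + 84*y**2 + 42*y + 100)/(y**5 + y**4 - 19*y**3 + y**2 - 20*y)) dy by partial fractions, (-13*y**4 - 21*y**3 + 84*y**2 + 42*y + 100)/(y**5 + y**4 - 19*y**3 + y**2 - 20*y) = -3/(y**2 + 1) - 3/(y + 5) - 5/(y - 4) - 5/y: now ∫(-5/y) dy + ∫(-5/(y - 4)) dy + ∫(-3/(y + 5)) dy + ∫(-3/(y**2 + 1)) dy.
Step 2. Evaluate the standard form [assuming y > -5]: now -3*log(y + 5) + ∫(-5/y) dy + ∫(-5/(y - 4)) dy + ∫(-3/(y**2 + 1)) dy.
Step 3. Evaluate the standard form [assuming y > 0]: now -5*log(y) - 3*log(y + 5) + ∫(-5/(y - 4)) dy + ∫(-3/(y**2 + 1)) dy.
Step 4. Evaluate the standard form [assuming y > 4]: now -5*log(y) - 5*log(y - 4) - 3*log(y + 5) + ∫(-3/(y**2 + 1)) dy.
Step 5. Evaluate the standard form: now -5*log(y) - 5*log(y - 4) - 3*log(y + 5) - 3*atan(y).
Answer: -5*log(y) - 5*log(y - 4) - 3*log(y + 5) - 3*atan(y).


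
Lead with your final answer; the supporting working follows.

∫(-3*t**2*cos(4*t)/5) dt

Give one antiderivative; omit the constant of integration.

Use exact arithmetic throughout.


The answer is -3*t**2*sin(4*t)/20 - 3*t*cos(4*t)/40 + 3*sin(4*t)/160.
Step 1. Integrate ∫(-3*t**2*cos(4*t)/5) dt by parts with u = t**2, dv = (-3*cos(4*t)/5) dt, so v = -3*sin(4*t)/20: now -3*t**2*sin(4*t)/20 + ∫(3*t*sin(4*t)/10) dt.
Step 2. Integrate ∫(3*t*sin(4*t)/10) dt by parts with u = t, dv = (3*sin(4*t)/10) dt, so v = -3*cos(4*t)/40: now -3*t**2*sin(4*t)/20 - 3*t*cos(4*t)/40 + ∫(3*cos(4*t)/40) dt.
Step 3. Evaluate the standard form: now -3*t**2*sin(4*t)/20 - 3*t*cos(4*t)/40 + 3*sin(4*t)/160.
Answer: -3*t**2*sin(4*t)/20 - 3*t*cos(4*t)/40 + 3*sin(4*t)/160.


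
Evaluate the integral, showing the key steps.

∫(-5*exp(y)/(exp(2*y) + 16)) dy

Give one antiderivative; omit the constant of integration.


Step 1. Substitute u = exp(y), turning ∫(-5*exp(y)/(exp(2*y) + 16)) dy into ∫(-5/(u**2 + 16)) du: now ∫(-5/(u**2 + 16)) du.
Step 2. Evaluate the standard form: now -5*atan(u/4)/4.
Step 3. Substitute back u = exp(y): now -5*atan(exp(y)/4)/4.
Answer: -5*atan(exp(y)/4)/4.


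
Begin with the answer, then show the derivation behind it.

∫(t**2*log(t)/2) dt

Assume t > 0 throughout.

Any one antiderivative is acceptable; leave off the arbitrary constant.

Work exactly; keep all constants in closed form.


The answer is t**3*log(t)/6 - t**3/18.
Step 1. Integrate ∫(t**2*log(t)/2) dt by parts with u = log(t), dv = (t**2/2) dt, so v = t**3/6 [assuming t > 0]: now t**3*log(t)/6 + ∫(-t**2/6) dt.
Step 2. Evaluate the standard form: now t**3*log(t)/6 - t**3/18.
Answer: t**3*log(t)/6 - t**3/18.


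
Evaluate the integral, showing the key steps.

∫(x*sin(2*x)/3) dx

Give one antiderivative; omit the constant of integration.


Step 1. Integrate ∫(x*sin(2*x)/3) dx by parts with u = x, dv = (sin(2*x)/3) dx, so v = -cos(2*x)/6: now -x*cos(2*x)/6 + ∫(cos(2*x)/6) dx.
Step 2. Evaluate the standard form: now -x*cos(2*x)/6 + sin(2*x)/12.
Answer: -x*cos(2*x)/6 + sin(2*x)/12.


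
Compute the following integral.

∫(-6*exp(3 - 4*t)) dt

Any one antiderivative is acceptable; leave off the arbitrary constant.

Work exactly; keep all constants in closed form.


Answer: 3*exp(3 - 4*t)/2.


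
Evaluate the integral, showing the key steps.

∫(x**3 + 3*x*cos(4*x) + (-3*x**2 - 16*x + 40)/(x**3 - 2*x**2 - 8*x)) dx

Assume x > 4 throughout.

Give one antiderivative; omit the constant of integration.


Step 1. Rewrite: now ∫(x**3) dx + ∫(3*x*cos(4*x)) dx + ∫((-3*x**2 - 16*x + 40)/(x**3 - 2*x**2 - 8*x)) dx.
Step 2. Decompose ∫((-3*x**2 - 16*x + 40)/(x**3 - 2*x**2 - 8*x)) dx by partial fractions, (-3*x**2 - 16*x + 40)/(x**3 - 2*x**2 - 8*x) = 5/(x + 2) - 3/(x - 4) - 5/x: now ∫(-5/x) dx + ∫(x**3) dx + ∫(3*x*cos(4*x)) dx + ∫(-3/(x - 4)) dx + ∫(5/(x + 2)) dx.
Step 3. Evaluate the standard form [assuming x > -2]: now 5*log(x + 2) + ∫(-5/x) dx + ∫(x**3) dx + ∫(3*x*cos(4*x)) dx + ∫(-3/(x - 4)) dx.
Step 4. Evaluate the standard form [assuming x > 0]: now -5*log(x) + 5*log(x + 2) + ∫(x**3) dx + ∫(3*x*cos(4*x)) dx + ∫(-3/(x - 4)) dx.
Step 5. Evaluate the standard form [assuming x > 4]: now -5*log(x) - 3*log(x - 4) + 5*log(x + 2) + ∫(x**3) dx + ∫(3*x*cos(4*x)) dx.
Step 6. Evaluate the standard form: now x**4/4 - 5*log(x) - 3*log(x - 4) + 5*log(x + 2) + ∫(3*x*cos(4*x)) dx.
Step 7. Integrate ∫(3*x*cos(4*x)) dx by parts with u = x, dv = (3*cos(4*x)) dx, so v = 3*sin(4*x)/4: now x**4/4 + 3*x*sin(4*x)/4 - 5*log(x) - 3*log(x - 4) + 5*log(x + 2) + ∫(-3*sin(4*x)/4) dx.
Step 8. Evaluate the standard form: now x**4/4 + 3*x*sin(4*x)/4 - 5*log(x) - 3*log(x - 4) + 5*log(x + 2) + 3*cos(4*x)/16.
Answer: x**4/4 + 3*x*sin(4*x)/4 - 5*log(x) - 3*log(x - 4) + 5*log(x + 2) + 3*cos(4*x)/16.
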